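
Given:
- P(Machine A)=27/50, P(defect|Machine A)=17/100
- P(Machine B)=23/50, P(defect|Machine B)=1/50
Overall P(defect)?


P(B) = Σ P(B|Aᵢ)×P(Aᵢ)
  17/100×27/50 = 459/5000
  1/50×23/50 = 23/2500
Sum = 101/1000

P(defect) = 101/1000 ≈ 10.10%


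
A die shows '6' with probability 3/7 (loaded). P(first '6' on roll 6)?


Geometric: P(X=6) = (1-p)^(k-1)×p = (4/7)^5×3/7 = 3072/117649

P(X=6) = 3072/117649 ≈ 2.61%


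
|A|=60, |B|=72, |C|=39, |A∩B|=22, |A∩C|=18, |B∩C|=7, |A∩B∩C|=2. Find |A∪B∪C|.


|A∪B∪C| = 60+72+39-22-18-7+2 = 126

|A∪B∪C| = 126


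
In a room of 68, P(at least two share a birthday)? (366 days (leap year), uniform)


P(all different) = Π(366-i)/366 for i=0..67
= 0.001299
P(match) = 1 - 0.001299 = 0.998701

P ≈ 0.9987 ≈ 99.87%


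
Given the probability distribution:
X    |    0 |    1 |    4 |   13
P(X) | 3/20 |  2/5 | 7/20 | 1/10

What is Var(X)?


E[X] = 31/10
E[X²] = 229/10
Var(X) = E[X²] - (E[X])² = 229/10 - 961/100 = 1329/100

Var(X) = 1329/100 ≈ 13.2900


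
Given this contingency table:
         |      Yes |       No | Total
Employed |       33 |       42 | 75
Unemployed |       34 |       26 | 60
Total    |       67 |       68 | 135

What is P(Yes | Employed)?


P(Yes | Employed) = 33/(33+42) = 33/75 = 11/25

P(Yes|Employed) = 11/25 ≈ 44.00%


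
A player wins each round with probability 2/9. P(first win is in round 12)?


Geometric: P(X=12) = (1-p)^(k-1)×p = (7/9)^11×2/9 = 3954653486/282429536481

P(X=12) = 3954653486/282429536481 ≈ 1.40%


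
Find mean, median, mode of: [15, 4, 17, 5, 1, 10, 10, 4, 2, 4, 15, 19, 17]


Sorted: [1, 2, 4, 4, 4, 5, 10, 10, 15, 15, 17, 17, 19]
Mean = 123/13
Median = 10
Freq: {15: 2, 4: 3, 17: 2, 5: 1, 1: 1, 10: 2, 2: 1, 19: 1}
Mode: [4]

Mean=123/13, Median=10, Mode=4


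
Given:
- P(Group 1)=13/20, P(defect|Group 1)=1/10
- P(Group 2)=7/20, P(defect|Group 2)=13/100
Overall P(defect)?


P(B) = Σ P(B|Aᵢ)×P(Aᵢ)
  1/10×13/20 = 13/200
  13/100×7/20 = 91/2000
Sum = 221/2000

P(defect) = 221/2000 ≈ 11.05%


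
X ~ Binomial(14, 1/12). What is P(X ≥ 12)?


P(X ≥ 12) = Σ P(X=i) for i=12..14
P(X=12) = 11011/1283918464548864
P(X=13) = 77/641959232274432
P(X=14) = 1/1283918464548864
Sum = 1861/213986410758144

P(X ≥ 12) = 1861/213986410758144 ≈ 0.00%


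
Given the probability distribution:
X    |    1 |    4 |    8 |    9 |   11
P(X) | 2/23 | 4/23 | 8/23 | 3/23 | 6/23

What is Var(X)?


E[X] = 175/23
E[X²] = 1547/23
Var(X) = E[X²] - (E[X])² = 1547/23 - 30625/529 = 4956/529

Var(X) = 4956/529 ≈ 9.3686


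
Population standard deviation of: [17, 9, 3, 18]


Mean = 47/4
  (17-47/4)²=441/16
  (9-47/4)²=121/16
  (3-47/4)²=1225/16
  (18-47/4)²=625/16
Σ(x-μ)² = 603/4
σ² = (603/4)/4 = 603/16

σ = √(603/16) ≈ 6.1390


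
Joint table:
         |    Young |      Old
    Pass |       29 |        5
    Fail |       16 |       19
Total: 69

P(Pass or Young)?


P(Pass∨Young) = P(Pass) + P(Young) - P(Pass∧Young)
= (34 + 45 - 29)/69 = 50/69

P = 50/69 ≈ 72.46%


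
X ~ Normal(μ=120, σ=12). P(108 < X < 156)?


z₁=(108-120)/12=-1.0, z₂=(156-120)/12=3.0
P = Φ(3.0) - Φ(-1.0) = 0.998650 - 0.158655 = 0.839995 ≈ 0.8400

P(108 < X < 156) ≈ 0.8400


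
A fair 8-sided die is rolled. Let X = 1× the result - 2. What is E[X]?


E[die] = (1+8)/2 = 9/2
E[X] = 1×9/2 - 2 = 5/2

E[X] = 5/2


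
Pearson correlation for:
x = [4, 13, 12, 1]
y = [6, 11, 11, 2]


n=4, Σx=30, Σy=30, Σxy=301, Σx²=330, Σy²=282
r = (4×301 - 30×30)/√((4×330 - 30²)(4×282 - 30²))
= 304/√(420×228) = 304/√95760 ≈ 304/309.4511 ≈ 0.9824

r ≈ 0.9824


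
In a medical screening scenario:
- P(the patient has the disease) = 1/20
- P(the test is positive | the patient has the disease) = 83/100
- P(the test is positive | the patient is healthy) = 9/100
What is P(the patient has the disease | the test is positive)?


Using Bayes' theorem:
P(A|B) = P(B|A)·P(A) / P(B)

P(the test is positive) = 83/100 × 1/20 + 9/100 × 19/20
= 83/2000 + 171/2000 = 127/1000

P(the patient has the disease|the test is positive) = (83/2000) / (127/1000) = 83/254

P(the patient has the disease|the test is positive) = 83/254 ≈ 32.68%


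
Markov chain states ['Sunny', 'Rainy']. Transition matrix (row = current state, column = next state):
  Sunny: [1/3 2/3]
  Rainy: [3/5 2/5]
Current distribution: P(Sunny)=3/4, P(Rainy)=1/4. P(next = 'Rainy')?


P(next=Rainy) = Σᵢ P(now=i)×P(i→Rainy)
= 3/4×2/3 + 1/4×2/5
= 1/2 + 1/10 = 3/5

P = 3/5 ≈ 0.6000


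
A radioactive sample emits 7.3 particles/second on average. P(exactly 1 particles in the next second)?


Poisson(λ=7.3): P(X=1) = e^(-λ)×λ^k/k!
= e^(-7.3) × 7.3^1 / 1!
≈ 0.0006755387752 × 7.3 / 1 ≈ 0.004931

P(X=1) ≈ 0.004931 ≈ 0.49%


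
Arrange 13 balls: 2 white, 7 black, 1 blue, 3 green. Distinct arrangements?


13!/(2!×7!×1!×3!) = 102960

102960


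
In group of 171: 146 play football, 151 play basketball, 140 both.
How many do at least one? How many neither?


|A∪B| = 146+151-140 = 157
Neither = 171-157 = 14

At least one: 157; Neither: 14


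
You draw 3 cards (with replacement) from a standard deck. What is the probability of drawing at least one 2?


P(not a 2) = 48/52 = 12/13
P(none in 3 draws) = (12/13)^3 = 1728/2197
P(≥1 2) = 1 - 1728/2197 = 469/2197

P = 469/2197 ≈ 21.35%


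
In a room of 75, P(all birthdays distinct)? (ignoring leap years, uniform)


P(all different) = Π(365-i)/365 for i=0..74
= (365/365)×(364/365)×...×(291/365)
= 0.000280

P ≈ 0.0003 ≈ 0.03%


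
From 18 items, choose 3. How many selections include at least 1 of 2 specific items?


Complement: C(18,3) - C(16,3) = 816 - 560 = 256

256


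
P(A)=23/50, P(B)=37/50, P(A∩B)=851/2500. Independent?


P(A)×P(B) = 851/2500
P(A∩B) = 851/2500
Equal ✓ → Independent

Yes, independent


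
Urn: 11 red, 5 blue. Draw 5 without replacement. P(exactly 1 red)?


Hypergeometric: C(11,1)×C(5,4)/C(16,5)
= 11×5/4368 = 55/4368

P(X=1) = 55/4368 ≈ 1.26%


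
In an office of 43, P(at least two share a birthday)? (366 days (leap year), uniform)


P(all different) = Π(366-i)/366 for i=0..42
= 0.076637
P(match) = 1 - 0.076637 = 0.923363

P ≈ 0.9234 ≈ 92.34%


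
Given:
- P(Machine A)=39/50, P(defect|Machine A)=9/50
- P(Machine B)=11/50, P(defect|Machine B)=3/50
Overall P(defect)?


P(B) = Σ P(B|Aᵢ)×P(Aᵢ)
  9/50×39/50 = 351/2500
  3/50×11/50 = 33/2500
Sum = 96/625

P(defect) = 96/625 ≈ 15.36%


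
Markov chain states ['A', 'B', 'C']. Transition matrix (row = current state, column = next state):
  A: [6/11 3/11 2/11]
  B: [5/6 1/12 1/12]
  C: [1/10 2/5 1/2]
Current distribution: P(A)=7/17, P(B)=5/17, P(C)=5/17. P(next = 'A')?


P(next=A) = Σᵢ P(now=i)×P(i→A)
= 7/17×6/11 + 5/17×5/6 + 5/17×1/10
= 42/187 + 25/102 + 1/34 = 280/561

P = 280/561 ≈ 0.4991


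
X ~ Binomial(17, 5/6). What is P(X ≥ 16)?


P(X ≥ 16) = Σ P(X=i) for i=16..17
P(X=16) = 2593994140625/16926659444736
P(X=17) = 762939453125/16926659444736
Sum = 1678466796875/8463329722368

P(X ≥ 16) = 1678466796875/8463329722368 ≈ 19.83%


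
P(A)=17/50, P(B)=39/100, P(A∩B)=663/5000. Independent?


P(A)×P(B) = 663/5000
P(A∩B) = 663/5000
Equal ✓ → Independent

Yes, independent


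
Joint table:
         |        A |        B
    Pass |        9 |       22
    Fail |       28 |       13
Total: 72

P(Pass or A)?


P(Pass∨A) = P(Pass) + P(A) - P(Pass∧A)
= (31 + 37 - 9)/72 = 59/72

P = 59/72 ≈ 81.94%


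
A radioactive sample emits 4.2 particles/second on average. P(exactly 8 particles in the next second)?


Poisson(λ=4.2): P(X=8) = e^(-λ)×λ^k/k!
= e^(-4.2) × 4.2^8 / 8!
≈ 0.01499557682 × 96826.5199642 / 40320 ≈ 0.036011

P(X=8) ≈ 0.036011 ≈ 3.60%


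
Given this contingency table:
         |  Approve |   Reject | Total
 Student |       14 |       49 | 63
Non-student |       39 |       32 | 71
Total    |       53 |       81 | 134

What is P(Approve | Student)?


P(Approve | Student) = 14/(14+49) = 14/63 = 2/9

P(Approve|Student) = 2/9 ≈ 22.22%


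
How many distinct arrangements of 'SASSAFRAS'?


Letters: 9, freq: {'S': 4, 'A': 3, 'F': 1, 'R': 1}
9!/(4!×3!×1!×1!) = 362880/144 = 2520

2520


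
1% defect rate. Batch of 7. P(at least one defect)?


P(all good) = (99/100)^7 = 93206534790699/100000000000000
P(≥1 defect) = 6793465209301/100000000000000

P = 6793465209301/100000000000000 ≈ 6.79%


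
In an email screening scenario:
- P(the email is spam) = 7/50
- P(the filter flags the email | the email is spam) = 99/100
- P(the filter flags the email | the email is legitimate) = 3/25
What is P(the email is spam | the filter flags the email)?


Using Bayes' theorem:
P(A|B) = P(B|A)·P(A) / P(B)

P(the filter flags the email) = 99/100 × 7/50 + 3/25 × 43/50
= 693/5000 + 129/1250 = 1209/5000

P(the email is spam|the filter flags the email) = (693/5000) / (1209/5000) = 231/403

P(the email is spam|the filter flags the email) = 231/403 ≈ 57.32%


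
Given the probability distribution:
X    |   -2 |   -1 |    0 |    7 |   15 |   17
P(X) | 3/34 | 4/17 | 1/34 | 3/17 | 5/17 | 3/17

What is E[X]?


E[X] = Σ x·P(X=x)
= (-2)×(3/34) + (-1)×(4/17) + (0)×(1/34) + (7)×(3/17) + (15)×(5/17) + (17)×(3/17)
= 140/17

E[X] = 140/17


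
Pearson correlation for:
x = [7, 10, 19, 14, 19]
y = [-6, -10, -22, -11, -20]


n=5, Σx=69, Σy=-69, Σxy=-1094, Σx²=1067, Σy²=1141
r = (5×(-1094) - 69×(-69))/√((5×1067 - 69²)(5×1141 - (-69)²))
= -709/√(574×944) = -709/√541856 ≈ -709/736.1087 ≈ -0.9632

r ≈ -0.9632


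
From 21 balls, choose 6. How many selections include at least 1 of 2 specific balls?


Complement: C(21,6) - C(19,6) = 54264 - 27132 = 27132

27132


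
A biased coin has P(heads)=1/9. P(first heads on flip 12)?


Geometric: P(X=12) = (1-p)^(k-1)×p = (8/9)^11×1/9 = 8589934592/282429536481

P(X=12) = 8589934592/282429536481 ≈ 3.04%


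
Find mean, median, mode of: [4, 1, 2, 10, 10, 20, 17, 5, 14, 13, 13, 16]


Sorted: [1, 2, 4, 5, 10, 10, 13, 13, 14, 16, 17, 20]
Mean = 125/12
Median = 23/2
Freq: {4: 1, 1: 1, 2: 1, 10: 2, 20: 1, 17: 1, 5: 1, 14: 1, 13: 2, 16: 1}
Mode: [10, 13]

Mean=125/12, Median=23/2, Mode=[10, 13]


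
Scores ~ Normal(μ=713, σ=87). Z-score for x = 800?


z = (x - μ)/σ = (800 - 713)/87 = 1.0

z = 1.0


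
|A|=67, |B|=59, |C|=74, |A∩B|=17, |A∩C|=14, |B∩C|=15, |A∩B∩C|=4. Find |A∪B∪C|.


|A∪B∪C| = 67+59+74-17-14-15+4 = 158

|A∪B∪C| = 158


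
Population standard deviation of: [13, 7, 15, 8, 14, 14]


Mean = 71/6
  (13-71/6)²=49/36
  (7-71/6)²=841/36
  (15-71/6)²=361/36
  (8-71/6)²=529/36
  (14-71/6)²=169/36
  (14-71/6)²=169/36
Σ(x-μ)² = 353/6
σ² = (353/6)/6 = 353/36

σ = √(353/36) ≈ 3.1314


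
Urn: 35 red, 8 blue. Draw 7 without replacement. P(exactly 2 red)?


Hypergeometric: C(35,2)×C(8,5)/C(43,7)
= 595×56/32224114 = 16660/16112057

P(X=2) = 16660/16112057 ≈ 0.10%


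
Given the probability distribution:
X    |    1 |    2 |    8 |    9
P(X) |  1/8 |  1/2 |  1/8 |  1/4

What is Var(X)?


E[X] = 35/8
E[X²] = 243/8
Var(X) = E[X²] - (E[X])² = 243/8 - 1225/64 = 719/64

Var(X) = 719/64 ≈ 11.2344


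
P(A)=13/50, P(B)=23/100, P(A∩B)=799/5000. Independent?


P(A)×P(B) = 299/5000
P(A∩B) = 799/5000
Not equal → NOT independent

No, not independent


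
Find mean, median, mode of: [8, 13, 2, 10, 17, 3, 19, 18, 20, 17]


Sorted: [2, 3, 8, 10, 13, 17, 17, 18, 19, 20]
Mean = 127/10
Median = 15
Freq: {8: 1, 13: 1, 2: 1, 10: 1, 17: 2, 3: 1, 19: 1, 18: 1, 20: 1}
Mode: [17]

Mean=127/10, Median=15, Mode=17


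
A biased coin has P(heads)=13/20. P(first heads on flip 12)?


Geometric: P(X=12) = (1-p)^(k-1)×p = (7/20)^11×13/20 = 25705247659/4096000000000000

P(X=12) = 25705247659/4096000000000000 ≈ 0.00%


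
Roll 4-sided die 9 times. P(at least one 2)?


P(no 2)^9 = (3/4)^9 = 19683/262144
P(≥1) = 1 - 19683/262144 = 242461/262144

P = 242461/262144 ≈ 92.49%


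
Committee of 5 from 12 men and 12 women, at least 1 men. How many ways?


Count by #men:
  1M,4W: C(12,1)×C(12,4)=5940
  2M,3W: C(12,2)×C(12,3)=14520
  3M,2W: C(12,3)×C(12,2)=14520
  4M,1W: C(12,4)×C(12,1)=5940
  5M,0W: C(12,5)×C(12,0)=792
Total = 41712

41712


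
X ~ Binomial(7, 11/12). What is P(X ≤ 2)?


P(X ≤ 2) = Σ P(X=i) for i=0..2
P(X=0) = 1/35831808
P(X=1) = 77/35831808
P(X=2) = 847/11943936
Sum = 97/1327104

P(X ≤ 2) = 97/1327104 ≈ 0.01%


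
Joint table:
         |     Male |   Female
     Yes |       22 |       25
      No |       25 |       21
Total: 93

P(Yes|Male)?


P(Yes|Male) = 22/(22+25) = 22/47

P = 22/47 ≈ 46.81%


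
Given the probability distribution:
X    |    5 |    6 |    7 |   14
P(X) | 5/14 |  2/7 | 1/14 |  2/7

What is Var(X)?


E[X] = 8
E[X²] = 551/7
Var(X) = E[X²] - (E[X])² = 551/7 - 64 = 103/7

Var(X) = 103/7 ≈ 14.7143


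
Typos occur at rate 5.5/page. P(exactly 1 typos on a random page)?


Poisson(λ=5.5): P(X=1) = e^(-λ)×λ^k/k!
= e^(-5.5) × 5.5^1 / 1!
≈ 0.004086771438 × 5.5 / 1 ≈ 0.022477

P(X=1) ≈ 0.022477 ≈ 2.25%


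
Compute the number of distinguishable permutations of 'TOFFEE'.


Letters: 6, freq: {'T': 1, 'O': 1, 'F': 2, 'E': 2}
6!/(1!×1!×2!×2!) = 720/4 = 180

180


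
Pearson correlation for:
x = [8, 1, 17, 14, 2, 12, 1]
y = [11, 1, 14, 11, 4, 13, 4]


n=7, Σx=55, Σy=58, Σxy=649, Σx²=699, Σy²=640
r = (7×649 - 55×58)/√((7×699 - 55²)(7×640 - 58²))
= 1353/√(1868×1116) = 1353/√2084688 ≈ 1353/1443.8449 ≈ 0.9371

r ≈ 0.9371


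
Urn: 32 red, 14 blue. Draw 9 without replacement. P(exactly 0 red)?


Hypergeometric: C(32,0)×C(14,9)/C(46,9)
= 1×2002/1101716330 = 7/3852155

P(X=0) = 7/3852155 ≈ 0.00%


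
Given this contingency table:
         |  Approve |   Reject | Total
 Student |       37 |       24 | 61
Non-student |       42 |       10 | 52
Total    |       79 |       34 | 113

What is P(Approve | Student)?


P(Approve | Student) = 37/(37+24) = 37/61

P(Approve|Student) = 37/61 ≈ 60.66%


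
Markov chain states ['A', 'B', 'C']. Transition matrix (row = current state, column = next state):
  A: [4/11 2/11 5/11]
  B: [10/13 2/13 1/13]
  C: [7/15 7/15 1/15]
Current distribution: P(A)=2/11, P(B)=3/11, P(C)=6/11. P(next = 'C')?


P(next=C) = Σᵢ P(now=i)×P(i→C)
= 2/11×5/11 + 3/11×1/13 + 6/11×1/15
= 10/121 + 3/143 + 2/55 = 1101/7865

P = 1101/7865 ≈ 0.1400


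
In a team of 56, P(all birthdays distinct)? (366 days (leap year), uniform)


P(all different) = Π(366-i)/366 for i=0..55
= (366/366)×(365/366)×...×(311/366)
= 0.011818

P ≈ 0.0118 ≈ 1.18%


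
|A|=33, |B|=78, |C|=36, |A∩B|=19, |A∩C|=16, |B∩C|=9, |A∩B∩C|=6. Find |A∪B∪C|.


|A∪B∪C| = 33+78+36-19-16-9+6 = 109

|A∪B∪C| = 109


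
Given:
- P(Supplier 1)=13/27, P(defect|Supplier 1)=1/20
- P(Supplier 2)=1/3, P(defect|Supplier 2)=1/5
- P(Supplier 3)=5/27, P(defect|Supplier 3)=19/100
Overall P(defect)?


P(B) = Σ P(B|Aᵢ)×P(Aᵢ)
  1/20×13/27 = 13/540
  1/5×1/3 = 1/15
  19/100×5/27 = 19/540
Sum = 17/135

P(defect) = 17/135 ≈ 12.59%


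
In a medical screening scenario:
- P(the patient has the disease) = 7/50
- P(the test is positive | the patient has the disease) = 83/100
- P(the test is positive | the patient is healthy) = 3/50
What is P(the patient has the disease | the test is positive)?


Using Bayes' theorem:
P(A|B) = P(B|A)·P(A) / P(B)

P(the test is positive) = 83/100 × 7/50 + 3/50 × 43/50
= 581/5000 + 129/2500 = 839/5000

P(the patient has the disease|the test is positive) = (581/5000) / (839/5000) = 581/839

P(the patient has the disease|the test is positive) = 581/839 ≈ 69.25%


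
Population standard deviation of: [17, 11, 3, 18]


Mean = 49/4
  (17-49/4)²=361/16
  (11-49/4)²=25/16
  (3-49/4)²=1369/16
  (18-49/4)²=529/16
Σ(x-μ)² = 571/4
σ² = (571/4)/4 = 571/16

σ = √(571/16) ≈ 5.9739


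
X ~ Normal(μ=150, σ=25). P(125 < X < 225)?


z₁=(125-150)/25=-1.0, z₂=(225-150)/25=3.0
P = Φ(3.0) - Φ(-1.0) = 0.998650 - 0.158655 = 0.839995 ≈ 0.8400

P(125 < X < 225) ≈ 0.8400


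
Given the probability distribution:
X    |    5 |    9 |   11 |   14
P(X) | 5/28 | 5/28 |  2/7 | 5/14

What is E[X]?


E[X] = Σ x·P(X=x)
= (5)×(5/28) + (9)×(5/28) + (11)×(2/7) + (14)×(5/14)
= 149/14

E[X] = 149/14


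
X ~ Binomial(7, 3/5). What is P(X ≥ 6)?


P(X ≥ 6) = Σ P(X=i) for i=6..7
P(X=6) = 10206/78125
P(X=7) = 2187/78125
Sum = 12393/78125

P(X ≥ 6) = 12393/78125 ≈ 15.86%


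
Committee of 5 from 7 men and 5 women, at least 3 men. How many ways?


Count by #men:
  3M,2W: C(7,3)×C(5,2)=350
  4M,1W: C(7,4)×C(5,1)=175
  5M,0W: C(7,5)×C(5,0)=21
Total = 546

546


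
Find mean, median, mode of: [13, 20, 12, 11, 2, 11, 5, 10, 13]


Sorted: [2, 5, 10, 11, 11, 12, 13, 13, 20]
Mean = 97/9
Median = 11
Freq: {13: 2, 20: 1, 12: 1, 11: 2, 2: 1, 5: 1, 10: 1}
Mode: [11, 13]

Mean=97/9, Median=11, Mode=[11, 13]


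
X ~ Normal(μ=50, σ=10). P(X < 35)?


z = (35-50)/10 = -1.5
P(Z < -1.5) = 0.0668

P(X < 35) ≈ 0.0668


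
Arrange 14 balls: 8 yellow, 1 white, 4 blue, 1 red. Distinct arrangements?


14!/(8!×1!×4!×1!) = 90090

90090


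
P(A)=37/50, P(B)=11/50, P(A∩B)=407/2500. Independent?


P(A)×P(B) = 407/2500
P(A∩B) = 407/2500
Equal ✓ → Independent

Yes, independent


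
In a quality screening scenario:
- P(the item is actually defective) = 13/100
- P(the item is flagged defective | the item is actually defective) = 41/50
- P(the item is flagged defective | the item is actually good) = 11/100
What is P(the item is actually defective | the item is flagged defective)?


Using Bayes' theorem:
P(A|B) = P(B|A)·P(A) / P(B)

P(the item is flagged defective) = 41/50 × 13/100 + 11/100 × 87/100
= 533/5000 + 957/10000 = 2023/10000

P(the item is actually defective|the item is flagged defective) = (533/5000) / (2023/10000) = 1066/2023

P(the item is actually defective|the item is flagged defective) = 1066/2023 ≈ 52.69%


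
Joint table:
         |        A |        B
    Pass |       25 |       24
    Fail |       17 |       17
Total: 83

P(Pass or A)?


P(Pass∨A) = P(Pass) + P(A) - P(Pass∧A)
= (49 + 42 - 25)/83 = 66/83

P = 66/83 ≈ 79.52%


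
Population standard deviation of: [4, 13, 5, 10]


Mean = 32/4 = 8
  (4-8)²=16
  (13-8)²=25
  (5-8)²=9
  (10-8)²=4
Σ(x-μ)² = 54
σ² = 54/4 = 27/2

σ = √(27/2) ≈ 3.6742


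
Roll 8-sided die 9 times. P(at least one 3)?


P(no 3)^9 = (7/8)^9 = 40353607/134217728
P(≥1) = 1 - 40353607/134217728 = 93864121/134217728

P = 93864121/134217728 ≈ 69.93%


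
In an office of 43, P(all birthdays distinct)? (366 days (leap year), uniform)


P(all different) = Π(366-i)/366 for i=0..42
= (366/366)×(365/366)×...×(324/366)
= 0.076637

P ≈ 0.0766 ≈ 7.66%


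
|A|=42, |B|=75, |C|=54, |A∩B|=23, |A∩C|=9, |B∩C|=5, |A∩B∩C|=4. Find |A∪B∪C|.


|A∪B∪C| = 42+75+54-23-9-5+4 = 138

|A∪B∪C| = 138


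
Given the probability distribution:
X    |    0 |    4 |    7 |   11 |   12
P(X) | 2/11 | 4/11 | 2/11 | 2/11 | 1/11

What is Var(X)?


E[X] = 64/11
E[X²] = 548/11
Var(X) = E[X²] - (E[X])² = 548/11 - 4096/121 = 1932/121

Var(X) = 1932/121 ≈ 15.9669


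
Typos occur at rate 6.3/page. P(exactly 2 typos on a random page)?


Poisson(λ=6.3): P(X=2) = e^(-λ)×λ^k/k!
= e^(-6.3) × 6.3^2 / 2!
≈ 0.001836304777 × 39.69 / 2 ≈ 0.036441

P(X=2) ≈ 0.036441 ≈ 3.64%


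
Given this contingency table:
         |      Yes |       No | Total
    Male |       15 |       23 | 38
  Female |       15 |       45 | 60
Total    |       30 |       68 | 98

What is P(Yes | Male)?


P(Yes | Male) = 15/(15+23) = 15/38

P(Yes|Male) = 15/38 ≈ 39.47%


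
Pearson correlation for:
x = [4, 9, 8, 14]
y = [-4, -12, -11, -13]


n=4, Σx=35, Σy=-40, Σxy=-394, Σx²=357, Σy²=450
r = (4×(-394) - 35×(-40))/√((4×357 - 35²)(4×450 - (-40)²))
= -176/√(203×200) = -176/√40600 ≈ -176/201.4944 ≈ -0.8735

r ≈ -0.8735


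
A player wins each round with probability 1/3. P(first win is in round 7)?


Geometric: P(X=7) = (1-p)^(k-1)×p = (2/3)^6×1/3 = 64/2187

P(X=7) = 64/2187 ≈ 2.93%


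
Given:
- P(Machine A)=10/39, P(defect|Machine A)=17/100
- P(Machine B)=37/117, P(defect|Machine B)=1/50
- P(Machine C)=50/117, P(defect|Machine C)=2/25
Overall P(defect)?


P(B) = Σ P(B|Aᵢ)×P(Aᵢ)
  17/100×10/39 = 17/390
  1/50×37/117 = 37/5850
  2/25×50/117 = 4/117
Sum = 82/975

P(defect) = 82/975 ≈ 8.41%


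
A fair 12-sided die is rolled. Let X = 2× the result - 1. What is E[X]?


E[die] = (1+12)/2 = 13/2
E[X] = 2×13/2 - 1 = 12

E[X] = 12


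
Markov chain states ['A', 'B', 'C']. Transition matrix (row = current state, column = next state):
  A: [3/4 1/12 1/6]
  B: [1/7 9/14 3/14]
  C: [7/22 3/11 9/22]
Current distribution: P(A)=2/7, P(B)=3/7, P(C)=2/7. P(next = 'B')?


P(next=B) = Σᵢ P(now=i)×P(i→B)
= 2/7×1/12 + 3/7×9/14 + 2/7×3/11
= 1/42 + 27/98 + 6/77 = 610/1617

P = 610/1617 ≈ 0.3772


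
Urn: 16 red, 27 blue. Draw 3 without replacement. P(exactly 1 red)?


Hypergeometric: C(16,1)×C(27,2)/C(43,3)
= 16×351/12341 = 5616/12341

P(X=1) = 5616/12341 ≈ 45.51%


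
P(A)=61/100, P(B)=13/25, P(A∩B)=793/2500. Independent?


P(A)×P(B) = 793/2500
P(A∩B) = 793/2500
Equal ✓ → Independent

Yes, independent


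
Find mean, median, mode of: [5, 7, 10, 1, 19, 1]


Sorted: [1, 1, 5, 7, 10, 19]
Mean = 43/6
Median = 6
Freq: {5: 1, 7: 1, 10: 1, 1: 2, 19: 1}
Mode: [1]

Mean=43/6, Median=6, Mode=1


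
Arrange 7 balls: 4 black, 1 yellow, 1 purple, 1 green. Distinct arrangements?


7!/(4!×1!×1!×1!) = 210

210


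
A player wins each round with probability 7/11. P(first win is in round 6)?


Geometric: P(X=6) = (1-p)^(k-1)×p = (4/11)^5×7/11 = 7168/1771561

P(X=6) = 7168/1771561 ≈ 0.40%


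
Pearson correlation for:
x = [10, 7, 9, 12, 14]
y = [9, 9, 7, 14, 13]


n=5, Σx=52, Σy=52, Σxy=566, Σx²=570, Σy²=576
r = (5×566 - 52×52)/√((5×570 - 52²)(5×576 - 52²))
= 126/√(146×176) = 126/√25696 ≈ 126/160.2997 ≈ 0.7860

r ≈ 0.7860


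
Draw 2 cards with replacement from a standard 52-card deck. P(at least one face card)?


P(not a face card) = 40/52 = 10/13
P(none in 2 draws) = (10/13)^2 = 100/169
P(≥1 face card) = 1 - 100/169 = 69/169

P = 69/169 ≈ 40.83%


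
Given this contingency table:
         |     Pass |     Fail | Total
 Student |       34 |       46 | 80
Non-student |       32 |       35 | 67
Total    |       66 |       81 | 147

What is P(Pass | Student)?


P(Pass | Student) = 34/(34+46) = 34/80 = 17/40

P(Pass|Student) = 17/40 ≈ 42.50%


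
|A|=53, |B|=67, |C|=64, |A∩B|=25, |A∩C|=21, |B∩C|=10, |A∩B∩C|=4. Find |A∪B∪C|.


|A∪B∪C| = 53+67+64-25-21-10+4 = 132

|A∪B∪C| = 132


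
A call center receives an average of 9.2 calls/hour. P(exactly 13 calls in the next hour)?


Poisson(λ=9.2): P(X=13) = e^(-λ)×λ^k/k!
= e^(-9.2) × 9.2^13 / 13!
≈ 0.0001010394018 × 3.38253076642e+12 / 6227020800 ≈ 0.054885

P(X=13) ≈ 0.054885 ≈ 5.49%


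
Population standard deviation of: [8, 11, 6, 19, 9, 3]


Mean = 56/6 = 28/3
  (8-28/3)²=16/9
  (11-28/3)²=25/9
  (6-28/3)²=100/9
  (19-28/3)²=841/9
  (9-28/3)²=1/9
  (3-28/3)²=361/9
Σ(x-μ)² = 448/3
σ² = (448/3)/6 = 224/9

σ = √(224/9) ≈ 4.9889


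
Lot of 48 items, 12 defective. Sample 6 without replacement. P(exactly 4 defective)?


Hypergeometric: C(12,4)×C(36,2)/C(48,6)
= 495×630/12271512 = 4725/185932

P(X=4) = 4725/185932 ≈ 2.54%


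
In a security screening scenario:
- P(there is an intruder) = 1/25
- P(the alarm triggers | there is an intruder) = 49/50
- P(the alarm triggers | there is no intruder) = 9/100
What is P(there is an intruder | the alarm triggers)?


Using Bayes' theorem:
P(A|B) = P(B|A)·P(A) / P(B)

P(the alarm triggers) = 49/50 × 1/25 + 9/100 × 24/25
= 49/1250 + 54/625 = 157/1250

P(there is an intruder|the alarm triggers) = (49/1250) / (157/1250) = 49/157

P(there is an intruder|the alarm triggers) = 49/157 ≈ 31.21%


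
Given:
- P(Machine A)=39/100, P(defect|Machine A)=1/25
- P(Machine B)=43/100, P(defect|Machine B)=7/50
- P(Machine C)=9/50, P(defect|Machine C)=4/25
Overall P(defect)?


P(B) = Σ P(B|Aᵢ)×P(Aᵢ)
  1/25×39/100 = 39/2500
  7/50×43/100 = 301/5000
  4/25×9/50 = 18/625
Sum = 523/5000

P(defect) = 523/5000 ≈ 10.46%


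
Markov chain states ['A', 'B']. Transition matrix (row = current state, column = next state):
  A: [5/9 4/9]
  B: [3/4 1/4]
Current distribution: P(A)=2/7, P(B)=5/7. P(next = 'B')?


P(next=B) = Σᵢ P(now=i)×P(i→B)
= 2/7×4/9 + 5/7×1/4
= 8/63 + 5/28 = 11/36

P = 11/36 ≈ 0.3056


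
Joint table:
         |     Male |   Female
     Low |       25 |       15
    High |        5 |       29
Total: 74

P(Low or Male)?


P(Low∨Male) = P(Low) + P(Male) - P(Low∧Male)
= (40 + 30 - 25)/74 = 45/74

P = 45/74 ≈ 60.81%


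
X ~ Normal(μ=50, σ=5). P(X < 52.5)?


z = (52.5-50)/5 = 0.5
P(Z < 0.5) = 0.6915

P(X < 52.5) ≈ 0.6915


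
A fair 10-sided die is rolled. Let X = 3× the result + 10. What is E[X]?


E[die] = (1+10)/2 = 11/2
E[X] = 3×11/2 + 10 = 53/2

E[X] = 53/2


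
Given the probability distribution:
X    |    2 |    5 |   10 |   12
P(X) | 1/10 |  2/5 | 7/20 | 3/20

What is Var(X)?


E[X] = 15/2
E[X²] = 67
Var(X) = E[X²] - (E[X])² = 67 - 225/4 = 43/4

Var(X) = 43/4 ≈ 10.7500


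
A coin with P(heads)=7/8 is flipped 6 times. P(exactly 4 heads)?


Binomial: P(X=4) = C(6,4)×p^4×(1-p)^2
= 15 × 2401/4096 × 1/64 = 36015/262144

P(X=4) = 36015/262144 ≈ 13.74%


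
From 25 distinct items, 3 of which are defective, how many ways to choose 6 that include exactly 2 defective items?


Choose 2 of the 3 defective items and 4 of the other 22 items:
C(3,2)×C(22,4) = 3×7315 = 21945

21945


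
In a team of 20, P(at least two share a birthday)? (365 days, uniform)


P(all different) = Π(365-i)/365 for i=0..19
= 0.588562
P(match) = 1 - 0.588562 = 0.411438

P ≈ 0.4114 ≈ 41.14%


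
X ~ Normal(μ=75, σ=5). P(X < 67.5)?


z = (67.5-75)/5 = -1.5
P(Z < -1.5) = 0.0668

P(X < 67.5) ≈ 0.0668


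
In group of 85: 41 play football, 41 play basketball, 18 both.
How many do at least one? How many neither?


|A∪B| = 41+41-18 = 64
Neither = 85-64 = 21

At least one: 64; Neither: 21


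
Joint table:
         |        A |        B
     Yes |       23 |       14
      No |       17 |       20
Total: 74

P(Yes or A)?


P(Yes∨A) = P(Yes) + P(A) - P(Yes∧A)
= (37 + 40 - 23)/74 = 54/74 = 27/37

P = 27/37 ≈ 72.97%


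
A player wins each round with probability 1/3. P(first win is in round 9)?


Geometric: P(X=9) = (1-p)^(k-1)×p = (2/3)^8×1/3 = 256/19683

P(X=9) = 256/19683 ≈ 1.30%


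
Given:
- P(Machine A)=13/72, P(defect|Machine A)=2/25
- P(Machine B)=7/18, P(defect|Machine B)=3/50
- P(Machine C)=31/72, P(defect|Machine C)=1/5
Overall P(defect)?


P(B) = Σ P(B|Aᵢ)×P(Aᵢ)
  2/25×13/72 = 13/900
  3/50×7/18 = 7/300
  1/5×31/72 = 31/360
Sum = 223/1800

P(defect) = 223/1800 ≈ 12.39%


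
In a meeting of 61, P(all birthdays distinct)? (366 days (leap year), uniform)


P(all different) = Π(366-i)/366 for i=0..60
= (366/366)×(365/366)×...×(306/366)
= 0.004988

P ≈ 0.0050 ≈ 0.50%


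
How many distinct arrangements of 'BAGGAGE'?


Letters: 7, freq: {'B': 1, 'A': 2, 'G': 3, 'E': 1}
7!/(1!×2!×3!×1!) = 5040/12 = 420

420


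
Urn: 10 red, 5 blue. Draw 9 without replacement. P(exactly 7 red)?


Hypergeometric: C(10,7)×C(5,2)/C(15,9)
= 120×10/5005 = 240/1001

P(X=7) = 240/1001 ≈ 23.98%


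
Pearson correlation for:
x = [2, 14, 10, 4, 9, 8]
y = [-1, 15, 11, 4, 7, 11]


n=6, Σx=47, Σy=47, Σxy=485, Σx²=461, Σy²=533
r = (6×485 - 47×47)/√((6×461 - 47²)(6×533 - 47²))
= 701/√(557×989) = 701/√550873 ≈ 701/742.2082 ≈ 0.9445

r ≈ 0.9445


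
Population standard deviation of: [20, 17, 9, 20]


Mean = 66/4 = 33/2
  (20-33/2)²=49/4
  (17-33/2)²=1/4
  (9-33/2)²=225/4
  (20-33/2)²=49/4
Σ(x-μ)² = 81
σ² = 81/4

σ = √(81/4) ≈ 4.5000


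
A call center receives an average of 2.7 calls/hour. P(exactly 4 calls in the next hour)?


Poisson(λ=2.7): P(X=4) = e^(-λ)×λ^k/k!
= e^(-2.7) × 2.7^4 / 4!
≈ 0.06720551274 × 53.1441 / 24 ≈ 0.148816

P(X=4) ≈ 0.148816 ≈ 14.88%


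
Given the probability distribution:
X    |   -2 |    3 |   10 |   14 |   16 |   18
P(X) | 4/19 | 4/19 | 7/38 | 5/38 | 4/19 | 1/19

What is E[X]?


E[X] = Σ x·P(X=x)
= (-2)×(4/19) + (3)×(4/19) + (10)×(7/38) + (14)×(5/38) + (16)×(4/19) + (18)×(1/19)
= 156/19

E[X] = 156/19


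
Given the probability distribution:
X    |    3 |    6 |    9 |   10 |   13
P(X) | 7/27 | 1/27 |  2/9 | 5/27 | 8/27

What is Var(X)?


E[X] = 235/27
E[X²] = 2437/27
Var(X) = E[X²] - (E[X])² = 2437/27 - 55225/729 = 10574/729

Var(X) = 10574/729 ≈ 14.5048


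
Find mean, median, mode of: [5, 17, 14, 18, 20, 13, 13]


Sorted: [5, 13, 13, 14, 17, 18, 20]
Mean = 100/7
Median = 14
Freq: {5: 1, 17: 1, 14: 1, 18: 1, 20: 1, 13: 2}
Mode: [13]

Mean=100/7, Median=14, Mode=13


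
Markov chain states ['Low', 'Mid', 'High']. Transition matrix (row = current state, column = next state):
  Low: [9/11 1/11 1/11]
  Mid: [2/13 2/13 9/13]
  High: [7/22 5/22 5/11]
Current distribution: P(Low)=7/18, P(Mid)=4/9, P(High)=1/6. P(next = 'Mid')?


P(next=Mid) = Σᵢ P(now=i)×P(i→Mid)
= 7/18×1/11 + 4/9×2/13 + 1/6×5/22
= 7/198 + 8/117 + 5/132 = 81/572

P = 81/572 ≈ 0.1416


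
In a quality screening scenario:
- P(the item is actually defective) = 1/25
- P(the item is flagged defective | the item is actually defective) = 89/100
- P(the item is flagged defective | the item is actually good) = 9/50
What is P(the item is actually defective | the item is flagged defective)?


Using Bayes' theorem:
P(A|B) = P(B|A)·P(A) / P(B)

P(the item is flagged defective) = 89/100 × 1/25 + 9/50 × 24/25
= 89/2500 + 108/625 = 521/2500

P(the item is actually defective|the item is flagged defective) = (89/2500) / (521/2500) = 89/521

P(the item is actually defective|the item is flagged defective) = 89/521 ≈ 17.08%


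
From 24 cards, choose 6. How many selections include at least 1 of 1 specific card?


Complement: C(24,6) - C(23,6) = 134596 - 100947 = 33649

33649


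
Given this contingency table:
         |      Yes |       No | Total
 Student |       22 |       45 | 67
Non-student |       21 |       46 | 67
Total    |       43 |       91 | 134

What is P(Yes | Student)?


P(Yes | Student) = 22/(22+45) = 22/67

P(Yes|Student) = 22/67 ≈ 32.84%


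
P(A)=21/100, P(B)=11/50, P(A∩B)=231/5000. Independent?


P(A)×P(B) = 231/5000
P(A∩B) = 231/5000
Equal ✓ → Independent

Yes, independent


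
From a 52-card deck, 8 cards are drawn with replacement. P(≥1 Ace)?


P(not a Ace) = 48/52 = 12/13
P(none in 8 draws) = (12/13)^8 = 429981696/815730721
P(≥1 Ace) = 1 - 429981696/815730721 = 385749025/815730721

P = 385749025/815730721 ≈ 47.29%


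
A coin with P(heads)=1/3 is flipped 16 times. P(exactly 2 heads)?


Binomial: P(X=2) = C(16,2)×p^2×(1-p)^14
= 120 × 1/9 × 16384/4782969 = 655360/14348907

P(X=2) = 655360/14348907 ≈ 4.57%


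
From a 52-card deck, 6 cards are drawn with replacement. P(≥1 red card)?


P(not a red card) = 26/52 = 1/2
P(none in 6 draws) = (1/2)^6 = 1/64
P(≥1 red card) = 1 - 1/64 = 63/64

P = 63/64 ≈ 98.44%


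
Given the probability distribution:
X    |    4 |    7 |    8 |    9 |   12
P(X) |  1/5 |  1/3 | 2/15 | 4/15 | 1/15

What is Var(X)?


E[X] = 37/5
E[X²] = 889/15
Var(X) = E[X²] - (E[X])² = 889/15 - 1369/25 = 338/75

Var(X) = 338/75 ≈ 4.5067


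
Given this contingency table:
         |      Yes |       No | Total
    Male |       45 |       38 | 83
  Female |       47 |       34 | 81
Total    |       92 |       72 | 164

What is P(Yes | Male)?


P(Yes | Male) = 45/(45+38) = 45/83

P(Yes|Male) = 45/83 ≈ 54.22%


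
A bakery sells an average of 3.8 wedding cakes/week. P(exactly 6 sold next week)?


Poisson(λ=3.8): P(X=6) = e^(-λ)×λ^k/k!
= e^(-3.8) × 3.8^6 / 6!
≈ 0.02237077186 × 3010.936384 / 720 ≈ 0.093551

P(X=6) ≈ 0.093551 ≈ 9.36%


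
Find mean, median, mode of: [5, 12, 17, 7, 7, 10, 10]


Sorted: [5, 7, 7, 10, 10, 12, 17]
Mean = 68/7
Median = 10
Freq: {5: 1, 12: 1, 17: 1, 7: 2, 10: 2}
Mode: [7, 10]

Mean=68/7, Median=10, Mode=[7, 10]


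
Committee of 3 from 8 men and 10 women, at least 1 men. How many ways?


Count by #men:
  1M,2W: C(8,1)×C(10,2)=360
  2M,1W: C(8,2)×C(10,1)=280
  3M,0W: C(8,3)×C(10,0)=56
Total = 696

696


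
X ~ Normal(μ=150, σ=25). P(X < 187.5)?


z = (187.5-150)/25 = 1.5
P(Z < 1.5) = 0.9332

P(X < 187.5) ≈ 0.9332


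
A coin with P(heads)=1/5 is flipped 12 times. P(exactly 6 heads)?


Binomial: P(X=6) = C(12,6)×p^6×(1-p)^6
= 924 × 1/15625 × 4096/15625 = 3784704/244140625

P(X=6) = 3784704/244140625 ≈ 1.55%


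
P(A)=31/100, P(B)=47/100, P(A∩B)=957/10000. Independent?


P(A)×P(B) = 1457/10000
P(A∩B) = 957/10000
Not equal → NOT independent

No, not independent


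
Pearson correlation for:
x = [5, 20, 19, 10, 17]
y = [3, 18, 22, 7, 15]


n=5, Σx=71, Σy=65, Σxy=1118, Σx²=1175, Σy²=1091
r = (5×1118 - 71×65)/√((5×1175 - 71²)(5×1091 - 65²))
= 975/√(834×1230) = 975/√1025820 ≈ 975/1012.8277 ≈ 0.9627

r ≈ 0.9627


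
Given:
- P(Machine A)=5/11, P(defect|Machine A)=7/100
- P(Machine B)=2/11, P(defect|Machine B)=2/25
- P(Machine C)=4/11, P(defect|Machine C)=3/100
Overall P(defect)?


P(B) = Σ P(B|Aᵢ)×P(Aᵢ)
  7/100×5/11 = 7/220
  2/25×2/11 = 4/275
  3/100×4/11 = 3/275
Sum = 63/1100

P(defect) = 63/1100 ≈ 5.73%


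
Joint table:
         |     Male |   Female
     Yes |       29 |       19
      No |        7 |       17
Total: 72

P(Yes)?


P(Yes) = (29+19)/72 = 48/72 = 2/3

P(Yes) = 2/3 ≈ 66.67%


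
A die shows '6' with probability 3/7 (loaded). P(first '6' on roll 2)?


Geometric: P(X=2) = (1-p)^(k-1)×p = (4/7)^1×3/7 = 12/49

P(X=2) = 12/49 ≈ 24.49%


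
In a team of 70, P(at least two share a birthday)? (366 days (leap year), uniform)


P(all different) = Π(366-i)/366 for i=0..69
= 0.000858
P(match) = 1 - 0.000858 = 0.999142

P ≈ 0.9991 ≈ 99.91%


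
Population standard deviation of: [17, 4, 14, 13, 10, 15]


Mean = 73/6
  (17-73/6)²=841/36
  (4-73/6)²=2401/36
  (14-73/6)²=121/36
  (13-73/6)²=25/36
  (10-73/6)²=169/36
  (15-73/6)²=289/36
Σ(x-μ)² = 641/6
σ² = (641/6)/6 = 641/36

σ = √(641/36) ≈ 4.2197


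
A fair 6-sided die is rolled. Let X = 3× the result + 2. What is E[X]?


E[die] = (1+6)/2 = 7/2
E[X] = 3×7/2 + 2 = 25/2

E[X] = 25/2


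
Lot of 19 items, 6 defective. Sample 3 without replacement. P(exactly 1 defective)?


Hypergeometric: C(6,1)×C(13,2)/C(19,3)
= 6×78/969 = 156/323

P(X=1) = 156/323 ≈ 48.30%


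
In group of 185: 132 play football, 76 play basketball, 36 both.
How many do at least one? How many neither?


|A∪B| = 132+76-36 = 172
Neither = 185-172 = 13

At least one: 172; Neither: 13


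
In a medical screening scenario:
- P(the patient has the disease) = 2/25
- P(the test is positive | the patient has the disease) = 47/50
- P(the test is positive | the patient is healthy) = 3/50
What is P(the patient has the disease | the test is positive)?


Using Bayes' theorem:
P(A|B) = P(B|A)·P(A) / P(B)

P(the test is positive) = 47/50 × 2/25 + 3/50 × 23/25
= 47/625 + 69/1250 = 163/1250

P(the patient has the disease|the test is positive) = (47/625) / (163/1250) = 94/163

P(the patient has the disease|the test is positive) = 94/163 ≈ 57.67%


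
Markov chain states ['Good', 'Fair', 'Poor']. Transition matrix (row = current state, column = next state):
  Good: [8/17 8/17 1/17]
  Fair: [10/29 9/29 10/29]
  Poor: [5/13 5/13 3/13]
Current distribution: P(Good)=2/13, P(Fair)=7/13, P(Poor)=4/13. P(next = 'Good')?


P(next=Good) = Σᵢ P(now=i)×P(i→Good)
= 2/13×8/17 + 7/13×10/29 + 4/13×5/13
= 16/221 + 70/377 + 20/169 = 31362/83317

P = 31362/83317 ≈ 0.3764


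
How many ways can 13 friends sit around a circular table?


Circular arrangements of 13 distinct objects: fix one position to break rotational symmetry.
(n-1)! = 12! = 479001600

479001600


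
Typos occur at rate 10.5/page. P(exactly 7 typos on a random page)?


Poisson(λ=10.5): P(X=7) = e^(-λ)×λ^k/k!
= e^(-10.5) × 10.5^7 / 7!
≈ 2.753644935e-05 × 14071004.2266 / 5040 ≈ 0.076878

P(X=7) ≈ 0.076878 ≈ 7.69%


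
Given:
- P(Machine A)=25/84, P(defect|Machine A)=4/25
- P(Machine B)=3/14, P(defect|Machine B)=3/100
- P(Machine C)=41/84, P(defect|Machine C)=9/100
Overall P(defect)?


P(B) = Σ P(B|Aᵢ)×P(Aᵢ)
  4/25×25/84 = 1/21
  3/100×3/14 = 9/1400
  9/100×41/84 = 123/2800
Sum = 823/8400

P(defect) = 823/8400 ≈ 9.80%


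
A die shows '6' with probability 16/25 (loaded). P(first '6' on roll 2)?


Geometric: P(X=2) = (1-p)^(k-1)×p = (9/25)^1×16/25 = 144/625

P(X=2) = 144/625 ≈ 23.04%


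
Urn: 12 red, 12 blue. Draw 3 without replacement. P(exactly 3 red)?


Hypergeometric: C(12,3)×C(12,0)/C(24,3)
= 220×1/2024 = 5/46

P(X=3) = 5/46 ≈ 10.87%


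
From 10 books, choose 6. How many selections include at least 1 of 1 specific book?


Complement: C(10,6) - C(9,6) = 210 - 84 = 126

126


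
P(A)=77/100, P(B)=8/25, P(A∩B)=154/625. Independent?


P(A)×P(B) = 154/625
P(A∩B) = 154/625
Equal ✓ → Independent

Yes, independent


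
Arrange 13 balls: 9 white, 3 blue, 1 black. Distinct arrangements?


13!/(9!×3!×1!) = 2860

2860


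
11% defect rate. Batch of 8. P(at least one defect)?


P(all good) = (89/100)^8 = 3936588805702081/10000000000000000
P(≥1 defect) = 6063411194297919/10000000000000000

P = 6063411194297919/10000000000000000 ≈ 60.63%


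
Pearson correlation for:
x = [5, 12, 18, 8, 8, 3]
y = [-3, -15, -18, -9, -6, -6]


n=6, Σx=54, Σy=-57, Σxy=-657, Σx²=630, Σy²=711
r = (6×(-657) - 54×(-57))/√((6×630 - 54²)(6×711 - (-57)²))
= -864/√(864×1017) = -864/√878688 ≈ -864/937.3836 ≈ -0.9217

r ≈ -0.9217


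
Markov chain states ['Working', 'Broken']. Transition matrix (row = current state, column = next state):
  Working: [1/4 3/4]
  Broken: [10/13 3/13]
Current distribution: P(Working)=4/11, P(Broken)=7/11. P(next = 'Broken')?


P(next=Broken) = Σᵢ P(now=i)×P(i→Broken)
= 4/11×3/4 + 7/11×3/13
= 3/11 + 21/143 = 60/143

P = 60/143 ≈ 0.4196


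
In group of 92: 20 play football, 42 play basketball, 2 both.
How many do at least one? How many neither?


|A∪B| = 20+42-2 = 60
Neither = 92-60 = 32

At least one: 60; Neither: 32


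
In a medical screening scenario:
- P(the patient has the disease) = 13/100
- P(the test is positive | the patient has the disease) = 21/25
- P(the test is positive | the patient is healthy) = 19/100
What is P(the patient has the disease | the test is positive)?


Using Bayes' theorem:
P(A|B) = P(B|A)·P(A) / P(B)

P(the test is positive) = 21/25 × 13/100 + 19/100 × 87/100
= 273/2500 + 1653/10000 = 549/2000

P(the patient has the disease|the test is positive) = (273/2500) / (549/2000) = 364/915

P(the patient has the disease|the test is positive) = 364/915 ≈ 39.78%


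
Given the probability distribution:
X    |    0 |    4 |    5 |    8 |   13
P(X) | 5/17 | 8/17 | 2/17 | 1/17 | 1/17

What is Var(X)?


E[X] = 63/17
E[X²] = 411/17
Var(X) = E[X²] - (E[X])² = 411/17 - 3969/289 = 3018/289

Var(X) = 3018/289 ≈ 10.4429
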